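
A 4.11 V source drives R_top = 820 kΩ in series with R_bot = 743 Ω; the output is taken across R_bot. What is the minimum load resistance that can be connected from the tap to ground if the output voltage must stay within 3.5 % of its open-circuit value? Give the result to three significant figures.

Output resistance R_th = R_top‖R_bot = (820000 × 743)/820700 = 742.3 Ω.
The fractional drop is R_th/(R_th + R_L); requiring this ≤ 0.0350 gives R_L ≥ R_th(1/0.0350 − 1) = 742.3 × 27.57 = 20.5 kΩ.

R_L(min) ≈ 20.5 kΩ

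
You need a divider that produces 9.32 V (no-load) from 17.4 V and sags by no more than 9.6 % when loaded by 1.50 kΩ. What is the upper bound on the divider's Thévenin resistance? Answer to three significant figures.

Loading drop = R_th/(R_th + R_L) ≤ 0.0960, so R_th ≤ R_L · ε/(1−ε) = 1.50 kΩ × 0.0960/0.9040 = 159 Ω.

R_th ≤ 159 Ω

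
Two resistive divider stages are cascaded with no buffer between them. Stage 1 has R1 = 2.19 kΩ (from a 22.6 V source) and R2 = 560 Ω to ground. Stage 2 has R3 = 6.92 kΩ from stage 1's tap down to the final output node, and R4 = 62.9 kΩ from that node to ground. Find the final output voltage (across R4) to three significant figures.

Stage 2 presents R3+R4 = 69820 Ω as a load on stage 1's tap.
Stage 1's lower leg becomes R2‖(R3+R4) = 555.5 Ω, so V_mid = 22.6 × 555.5/2746 = 4.573 V.
Stage 2 is itself unloaded: V_out = V_mid × R4/(R3+R4) = 4.573 × 62900/69820 = 4.12 V.

V_out ≈ 4.12 V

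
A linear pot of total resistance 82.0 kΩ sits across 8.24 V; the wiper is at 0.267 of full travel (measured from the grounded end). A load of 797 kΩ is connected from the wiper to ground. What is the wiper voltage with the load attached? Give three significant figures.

V ≈ 2.16 V

The wiper splits the pot into (1−α)R = 60.11 kΩ above and αR = 21.89 kΩ below.
Lower section ‖ load = 21.31 kΩ.
V_wiper = 8.24 × 21.31/(60.11 + 21.31) = 2.16 V.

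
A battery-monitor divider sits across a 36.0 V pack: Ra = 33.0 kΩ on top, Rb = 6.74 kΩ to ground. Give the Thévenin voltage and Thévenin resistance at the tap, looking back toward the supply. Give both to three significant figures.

V_th is the open-circuit tap voltage: 36.0 × 6.74/(33.0 + 6.74) = 6.11 V.
With the supply zeroed, Ra and Rb appear in parallel from the tap: R_th = Ra‖Rb = (33.0 × 6.74)/39.74 = 5.60 kΩ.

V_th = 6.11 V, R_th = 5.60 kΩ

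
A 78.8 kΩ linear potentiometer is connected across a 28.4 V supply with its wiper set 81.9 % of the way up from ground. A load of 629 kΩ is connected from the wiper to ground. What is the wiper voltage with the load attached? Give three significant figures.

V ≈ 22.8 V

The wiper splits the pot into (1−α)R = 14.26 kΩ above and αR = 64.54 kΩ below.
Lower section ‖ load = 58.53 kΩ.
V_wiper = 28.4 × 58.53/(14.26 + 58.53) = 22.8 V.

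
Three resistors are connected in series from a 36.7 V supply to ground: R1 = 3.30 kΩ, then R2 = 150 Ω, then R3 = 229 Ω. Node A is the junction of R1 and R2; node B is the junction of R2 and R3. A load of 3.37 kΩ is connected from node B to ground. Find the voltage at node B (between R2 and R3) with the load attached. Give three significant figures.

At node B, R3 is in parallel with the load: R3‖R_L = 214.4 Ω.
Below node A the resistance is R2 + (R3‖R_L) = 364.4 Ω, so V_A = 36.7 × 364.4/3664 = 3.650 V.
Then V_B = V_A × (R3‖R_L)/(R2 + R3‖R_L) = 3.650 × 214.4/364.4 = 2.15 V.

V ≈ 2.15 V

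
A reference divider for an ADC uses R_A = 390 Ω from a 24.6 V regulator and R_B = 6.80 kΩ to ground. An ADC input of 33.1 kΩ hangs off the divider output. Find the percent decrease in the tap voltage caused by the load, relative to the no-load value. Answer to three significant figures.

The divider's output (Thévenin) resistance is R_A‖R_B = 368.8 Ω.
Fractional drop under load = R_th/(R_th + R_L) = 368.8 / (368.8 + 33100) = 0.01102.
So the output falls by 1.10 %.

1.10 %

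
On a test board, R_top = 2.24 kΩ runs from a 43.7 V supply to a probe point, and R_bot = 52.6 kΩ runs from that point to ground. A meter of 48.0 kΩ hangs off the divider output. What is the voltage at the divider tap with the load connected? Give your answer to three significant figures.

The load sits in parallel with R_bot: R_bot‖R_L = (52.6 × 48.0) / (52.6 + 48.0) = 25.10 kΩ.
V_out = 43.7 × 25.10 / (2.24 + 25.10) = 43.7 × 25.10/27.34 = 40.1 V.

V_out ≈ 40.1 V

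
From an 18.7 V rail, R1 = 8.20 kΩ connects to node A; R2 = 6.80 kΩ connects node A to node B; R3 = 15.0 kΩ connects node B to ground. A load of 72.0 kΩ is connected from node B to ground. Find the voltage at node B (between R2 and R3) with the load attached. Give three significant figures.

At node B, R3 is in parallel with the load: R3‖R_L = 12.41 kΩ.
Below node A the resistance is R2 + (R3‖R_L) = 19.21 kΩ, so V_A = 18.7 × 19.21/27.41 = 13.11 V.
Then V_B = V_A × (R3‖R_L)/(R2 + R3‖R_L) = 13.11 × 12.41/19.21 = 8.47 V.

V ≈ 8.47 V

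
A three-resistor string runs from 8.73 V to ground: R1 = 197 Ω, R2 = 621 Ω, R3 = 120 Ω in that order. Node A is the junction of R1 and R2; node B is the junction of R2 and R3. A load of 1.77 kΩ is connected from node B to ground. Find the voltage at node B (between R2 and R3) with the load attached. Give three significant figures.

V ≈ 1.05 V

At node B, R3 is in parallel with the load: R3‖R_L = 112.4 Ω.
Below node A the resistance is R2 + (R3‖R_L) = 733.4 Ω, so V_A = 8.73 × 733.4/930.4 = 6.881 V.
Then V_B = V_A × (R3‖R_L)/(R2 + R3‖R_L) = 6.881 × 112.4/733.4 = 1.05 V.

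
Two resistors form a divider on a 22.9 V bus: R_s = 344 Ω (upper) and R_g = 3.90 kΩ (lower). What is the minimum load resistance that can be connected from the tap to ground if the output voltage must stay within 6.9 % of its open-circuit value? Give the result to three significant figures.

R_L(min) ≈ 4.27 kΩ

Output resistance R_th = R_s‖R_g = (344 × 3900)/4244 = 316.1 Ω.
The fractional drop is R_th/(R_th + R_L); requiring this ≤ 0.0690 gives R_L ≥ R_th(1/0.0690 − 1) = 316.1 × 13.49 = 4.27 kΩ.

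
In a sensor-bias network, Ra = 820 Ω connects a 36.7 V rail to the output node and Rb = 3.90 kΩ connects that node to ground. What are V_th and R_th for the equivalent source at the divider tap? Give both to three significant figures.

V_th = 30.3 V, R_th = 678 Ω

V_th is the open-circuit tap voltage: 36.7 × 3900/(820 + 3900) = 30.3 V.
With the supply zeroed, Ra and Rb appear in parallel from the tap: R_th = Ra‖Rb = (820 × 3900)/4720 = 678 Ω.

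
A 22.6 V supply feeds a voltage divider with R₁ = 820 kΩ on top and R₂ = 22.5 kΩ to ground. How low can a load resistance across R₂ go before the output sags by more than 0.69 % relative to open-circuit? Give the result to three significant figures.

Output resistance R_th = R₁‖R₂ = (820 × 22.5)/842.5 = 21.90 kΩ.
The fractional drop is R_th/(R_th + R_L); requiring this ≤ 0.00690 gives R_L ≥ R_th(1/0.00690 − 1) = 21.90 × 143.9 = 3.15 MΩ.

R_L(min) ≈ 3.15 MΩ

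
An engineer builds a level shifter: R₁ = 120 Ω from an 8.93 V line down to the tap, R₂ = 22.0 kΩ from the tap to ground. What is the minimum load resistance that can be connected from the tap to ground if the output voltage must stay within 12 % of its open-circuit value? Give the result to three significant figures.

R_L(min) ≈ 875 Ω

Output resistance R_th = R₁‖R₂ = (120 × 22000)/22120 = 119.3 Ω.
The fractional drop is R_th/(R_th + R_L); requiring this ≤ 0.120 gives R_L ≥ R_th(1/0.120 − 1) = 119.3 × 7.333 = 875 Ω.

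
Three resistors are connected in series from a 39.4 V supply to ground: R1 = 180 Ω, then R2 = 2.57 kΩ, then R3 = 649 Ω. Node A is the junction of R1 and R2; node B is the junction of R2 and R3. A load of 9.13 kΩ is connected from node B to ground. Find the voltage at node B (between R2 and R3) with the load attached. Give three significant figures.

V ≈ 7.11 V

At node B, R3 is in parallel with the load: R3‖R_L = 605.9 Ω.
Below node A the resistance is R2 + (R3‖R_L) = 3176 Ω, so V_A = 39.4 × 3176/3356 = 37.29 V.
Then V_B = V_A × (R3‖R_L)/(R2 + R3‖R_L) = 37.29 × 605.9/3176 = 7.11 V.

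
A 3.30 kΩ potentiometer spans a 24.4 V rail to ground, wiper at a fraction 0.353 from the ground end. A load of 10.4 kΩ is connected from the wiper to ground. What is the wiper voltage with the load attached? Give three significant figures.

V ≈ 8.03 V

The wiper splits the pot into (1−α)R = 2.135 kΩ above and αR = 1.165 kΩ below.
Lower section ‖ load = 1.048 kΩ.
V_wiper = 24.4 × 1.048/(2.135 + 1.048) = 8.03 V.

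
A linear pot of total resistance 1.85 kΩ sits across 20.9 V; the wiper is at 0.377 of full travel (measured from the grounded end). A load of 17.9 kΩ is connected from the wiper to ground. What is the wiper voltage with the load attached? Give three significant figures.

V ≈ 7.69 V

The wiper splits the pot into (1−α)R = 1153 Ω above and αR = 697.5 Ω below.
Lower section ‖ load = 671.3 Ω.
V_wiper = 20.9 × 671.3/(1153 + 671.3) = 7.69 V.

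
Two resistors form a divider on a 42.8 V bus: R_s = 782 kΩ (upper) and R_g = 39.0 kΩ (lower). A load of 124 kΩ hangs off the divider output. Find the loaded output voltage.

V_out ≈ 1.56 V

The load sits in parallel with R_g: R_g‖R_L = (39.0 × 124) / (39.0 + 124) = 29.67 kΩ.
V_out = 42.8 × 29.67 / (782 + 29.67) = 42.8 × 29.67/811.7 = 1.56 V.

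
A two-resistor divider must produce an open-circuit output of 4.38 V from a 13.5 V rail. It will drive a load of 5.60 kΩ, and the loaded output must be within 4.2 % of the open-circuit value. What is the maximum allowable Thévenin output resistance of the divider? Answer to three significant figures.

R_th ≤ 246 Ω

Loading drop = R_th/(R_th + R_L) ≤ 0.0420, so R_th ≤ R_L · ε/(1−ε) = 5.60 kΩ × 0.0420/0.9580 = 246 Ω.
(Any R1, R2 with R2/(R1+R2) = 0.324 and R1‖R2 ≤ 246 Ω will meet the spec.)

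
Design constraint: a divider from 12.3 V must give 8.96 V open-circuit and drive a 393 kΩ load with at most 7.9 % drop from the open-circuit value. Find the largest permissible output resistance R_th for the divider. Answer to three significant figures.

R_th ≤ 33.7 kΩ

Loading drop = R_th/(R_th + R_L) ≤ 0.0790, so R_th ≤ R_L · ε/(1−ε) = 393 kΩ × 0.0790/0.9210 = 33.7 kΩ.
(Any R1, R2 with R2/(R1+R2) = 0.728 and R1‖R2 ≤ 33.7 kΩ will meet the spec.)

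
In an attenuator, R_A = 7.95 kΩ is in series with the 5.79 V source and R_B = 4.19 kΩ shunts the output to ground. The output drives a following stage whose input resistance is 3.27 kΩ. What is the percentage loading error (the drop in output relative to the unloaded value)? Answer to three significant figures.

45.6 %

Unloaded V = 5.79 × 4.19/12.14 = 1.998 V.
Loaded: R_B‖R_L = 1.837 kΩ, giving V = 5.79 × 1.837/9.787 = 1.087 V.
Drop = (1.998 − 1.087) / 1.998 = 45.6 %.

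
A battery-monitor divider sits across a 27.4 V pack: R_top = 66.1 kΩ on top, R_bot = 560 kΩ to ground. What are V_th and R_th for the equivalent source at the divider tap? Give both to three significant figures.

V_th = 24.5 V, R_th = 59.1 kΩ

V_th is the open-circuit tap voltage: 27.4 × 560/(66.1 + 560) = 24.5 V.
With the supply zeroed, R_top and R_bot appear in parallel from the tap: R_th = R_top‖R_bot = (66.1 × 560)/626.1 = 59.1 kΩ.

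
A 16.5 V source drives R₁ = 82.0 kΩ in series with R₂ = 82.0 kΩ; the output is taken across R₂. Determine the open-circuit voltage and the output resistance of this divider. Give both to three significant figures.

V_th = 8.25 V, R_th = 41.0 kΩ

V_th is the open-circuit tap voltage: 16.5 × 82.0/(82.0 + 82.0) = 8.25 V.
With the supply zeroed, R₁ and R₂ appear in parallel from the tap: R_th = R₁‖R₂ = (82.0 × 82.0)/164.0 = 41.0 kΩ.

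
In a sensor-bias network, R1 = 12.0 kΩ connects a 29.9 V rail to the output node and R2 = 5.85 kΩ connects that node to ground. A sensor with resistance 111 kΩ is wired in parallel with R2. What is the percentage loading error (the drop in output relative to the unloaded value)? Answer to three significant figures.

The divider's output (Thévenin) resistance is R1‖R2 = 3.933 kΩ.
Fractional drop under load = R_th/(R_th + R_L) = 3.933 / (3.933 + 111) = 0.03422.
So the output falls by 3.42 %.

3.42 %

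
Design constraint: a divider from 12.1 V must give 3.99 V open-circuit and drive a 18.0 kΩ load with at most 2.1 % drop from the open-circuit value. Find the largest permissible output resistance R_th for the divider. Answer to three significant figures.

R_th ≤ 386 Ω

Loading drop = R_th/(R_th + R_L) ≤ 0.0210, so R_th ≤ R_L · ε/(1−ε) = 18.0 kΩ × 0.0210/0.9790 = 386 Ω.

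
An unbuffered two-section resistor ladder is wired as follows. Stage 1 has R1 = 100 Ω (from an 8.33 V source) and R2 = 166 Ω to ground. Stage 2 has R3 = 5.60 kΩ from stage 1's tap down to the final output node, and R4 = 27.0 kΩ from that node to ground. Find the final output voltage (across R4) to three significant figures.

V_out ≈ 4.30 V

Stage 2 presents R3+R4 = 32600 Ω as a load on stage 1's tap.
Stage 1's lower leg becomes R2‖(R3+R4) = 165.2 Ω, so V_mid = 8.33 × 165.2/265.2 = 5.188 V.
Stage 2 is itself unloaded: V_out = V_mid × R4/(R3+R4) = 5.188 × 27000/32600 = 4.30 V.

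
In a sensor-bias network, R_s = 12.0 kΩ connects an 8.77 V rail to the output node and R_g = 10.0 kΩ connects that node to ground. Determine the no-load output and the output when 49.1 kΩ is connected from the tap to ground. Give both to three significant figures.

Open-circuit: V = 8.77 × 10.0/(12.0 + 10.0) = 3.99 V.
With the load, R_g becomes R_g‖R_L = 8.308 kΩ, so V = 8.77 × 8.308/20.31 = 3.59 V.

Unloaded: 3.99 V; loaded: 3.59 V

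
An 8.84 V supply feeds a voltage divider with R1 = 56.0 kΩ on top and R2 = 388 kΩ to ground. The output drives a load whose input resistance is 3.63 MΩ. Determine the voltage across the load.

The load sits in parallel with R2: R2‖R_L = (388 × 3630) / (388 + 3630) = 350.5 kΩ.
V_out = 8.84 × 350.5 / (56.0 + 350.5) = 8.84 × 350.5/406.5 = 7.62 V.
(Unloaded it would have been 7.73 V.)

V_out ≈ 7.62 V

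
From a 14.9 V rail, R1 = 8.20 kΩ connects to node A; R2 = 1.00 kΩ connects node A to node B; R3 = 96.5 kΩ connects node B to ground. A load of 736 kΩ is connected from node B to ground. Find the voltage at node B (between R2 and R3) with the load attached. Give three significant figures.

V ≈ 13.4 V

At node B, R3 is in parallel with the load: R3‖R_L = 85.31 kΩ.
Below node A the resistance is R2 + (R3‖R_L) = 86.31 kΩ, so V_A = 14.9 × 86.31/94.51 = 13.61 V.
Then V_B = V_A × (R3‖R_L)/(R2 + R3‖R_L) = 13.61 × 85.31/86.31 = 13.4 V.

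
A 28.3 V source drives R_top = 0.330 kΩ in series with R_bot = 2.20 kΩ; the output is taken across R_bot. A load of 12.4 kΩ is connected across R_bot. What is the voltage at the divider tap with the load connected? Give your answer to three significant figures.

V_out ≈ 24.1 V

The load sits in parallel with R_bot: R_bot‖R_L = (2200 × 12400) / (2200 + 12400) = 1868 Ω.
V_out = 28.3 × 1868 / (330 + 1868) = 28.3 × 1868/2198 = 24.1 V.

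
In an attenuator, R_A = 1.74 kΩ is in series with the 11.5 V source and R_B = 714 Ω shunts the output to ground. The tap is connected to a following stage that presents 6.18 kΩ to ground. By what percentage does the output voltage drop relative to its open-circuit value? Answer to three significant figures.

The divider's output (Thévenin) resistance is R_A‖R_B = 506.3 Ω.
Fractional drop under load = R_th/(R_th + R_L) = 506.3 / (506.3 + 6180) = 0.07572.
So the output falls by 7.57 %.

7.57 %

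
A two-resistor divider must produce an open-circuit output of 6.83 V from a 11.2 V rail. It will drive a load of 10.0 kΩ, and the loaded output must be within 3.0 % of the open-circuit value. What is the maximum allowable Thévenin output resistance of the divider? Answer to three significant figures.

R_th ≤ 309 Ω

Loading drop = R_th/(R_th + R_L) ≤ 0.0300, so R_th ≤ R_L · ε/(1−ε) = 10.0 kΩ × 0.0300/0.9700 = 309 Ω.
(Any R1, R2 with R2/(R1+R2) = 0.610 and R1‖R2 ≤ 309 Ω will meet the spec.)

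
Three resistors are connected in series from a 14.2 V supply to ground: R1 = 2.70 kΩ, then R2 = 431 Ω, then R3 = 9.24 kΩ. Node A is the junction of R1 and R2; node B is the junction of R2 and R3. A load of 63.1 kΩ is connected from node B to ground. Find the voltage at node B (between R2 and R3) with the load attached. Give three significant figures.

V ≈ 10.2 V

At node B, R3 is in parallel with the load: R3‖R_L = 8060 Ω.
Below node A the resistance is R2 + (R3‖R_L) = 8491 Ω, so V_A = 14.2 × 8491/11190 = 10.77 V.
Then V_B = V_A × (R3‖R_L)/(R2 + R3‖R_L) = 10.77 × 8060/8491 = 10.2 V.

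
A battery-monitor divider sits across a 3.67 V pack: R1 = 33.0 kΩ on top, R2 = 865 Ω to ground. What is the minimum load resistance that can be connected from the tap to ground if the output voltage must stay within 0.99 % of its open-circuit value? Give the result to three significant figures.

R_L(min) ≈ 84.3 kΩ

Output resistance R_th = R1‖R2 = (33000 × 865)/33860 = 842.9 Ω.
The fractional drop is R_th/(R_th + R_L); requiring this ≤ 0.00990 gives R_L ≥ R_th(1/0.00990 − 1) = 842.9 × 100.0 = 84.3 kΩ.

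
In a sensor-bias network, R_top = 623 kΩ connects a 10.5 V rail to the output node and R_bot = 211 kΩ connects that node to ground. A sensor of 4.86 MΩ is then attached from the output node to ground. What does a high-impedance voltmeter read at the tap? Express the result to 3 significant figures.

The load sits in parallel with R_bot: R_bot‖R_L = (211 × 4860) / (211 + 4860) = 202.2 kΩ.
V_out = 10.5 × 202.2 / (623 + 202.2) = 10.5 × 202.2/825.2 = 2.57 V.

V_out ≈ 2.57 V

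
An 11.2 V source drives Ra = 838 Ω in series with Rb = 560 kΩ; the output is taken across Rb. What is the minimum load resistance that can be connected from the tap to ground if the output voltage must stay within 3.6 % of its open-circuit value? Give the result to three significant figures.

Output resistance R_th = Ra‖Rb = (838 × 560000)/560800 = 836.7 Ω.
The fractional drop is R_th/(R_th + R_L); requiring this ≤ 0.0360 gives R_L ≥ R_th(1/0.0360 − 1) = 836.7 × 26.78 = 22.4 kΩ.

R_L(min) ≈ 22.4 kΩ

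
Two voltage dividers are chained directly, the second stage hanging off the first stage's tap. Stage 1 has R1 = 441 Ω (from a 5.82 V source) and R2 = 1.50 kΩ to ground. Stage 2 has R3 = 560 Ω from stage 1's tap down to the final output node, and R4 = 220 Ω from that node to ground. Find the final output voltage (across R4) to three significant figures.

V_out ≈ 0.883 V

Stage 2 presents R3+R4 = 780.0 Ω as a load on stage 1's tap.
Stage 1's lower leg becomes R2‖(R3+R4) = 513.2 Ω, so V_mid = 5.82 × 513.2/954.2 = 3.130 V.
Stage 2 is itself unloaded: V_out = V_mid × R4/(R3+R4) = 3.130 × 220/780.0 = 0.883 V.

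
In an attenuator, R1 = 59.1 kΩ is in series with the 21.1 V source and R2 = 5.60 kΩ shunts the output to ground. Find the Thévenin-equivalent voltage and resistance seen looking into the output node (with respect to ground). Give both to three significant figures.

V_th is the open-circuit tap voltage: 21.1 × 5.60/(59.1 + 5.60) = 1.83 V.
With the supply zeroed, R1 and R2 appear in parallel from the tap: R_th = R1‖R2 = (59.1 × 5.60)/64.70 = 5.12 kΩ.

V_th = 1.83 V, R_th = 5.12 kΩ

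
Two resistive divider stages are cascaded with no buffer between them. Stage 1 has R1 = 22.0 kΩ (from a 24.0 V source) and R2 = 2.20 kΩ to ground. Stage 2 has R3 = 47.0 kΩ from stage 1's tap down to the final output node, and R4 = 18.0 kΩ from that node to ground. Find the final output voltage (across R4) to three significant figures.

Stage 2 presents R3+R4 = 65.00 kΩ as a load on stage 1's tap.
Stage 1's lower leg becomes R2‖(R3+R4) = 2.128 kΩ, so V_mid = 24.0 × 2.128/24.13 = 2.117 V.
Stage 2 is itself unloaded: V_out = V_mid × R4/(R3+R4) = 2.117 × 18.0/65.00 = 0.586 V.

V_out ≈ 0.586 V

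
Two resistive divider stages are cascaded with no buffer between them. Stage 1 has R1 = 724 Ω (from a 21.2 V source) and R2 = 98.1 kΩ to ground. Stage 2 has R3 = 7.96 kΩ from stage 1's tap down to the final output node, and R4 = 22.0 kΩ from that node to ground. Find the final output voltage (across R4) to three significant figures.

V_out ≈ 15.1 V

Stage 2 presents R3+R4 = 29960 Ω as a load on stage 1's tap.
Stage 1's lower leg becomes R2‖(R3+R4) = 22950 Ω, so V_mid = 21.2 × 22950/23670 = 20.55 V.
Stage 2 is itself unloaded: V_out = V_mid × R4/(R3+R4) = 20.55 × 22000/29960 = 15.1 V.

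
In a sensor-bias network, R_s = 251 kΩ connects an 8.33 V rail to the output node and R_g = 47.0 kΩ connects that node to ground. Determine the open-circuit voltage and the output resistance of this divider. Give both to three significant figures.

V_th = 1.31 V, R_th = 39.6 kΩ

V_th is the open-circuit tap voltage: 8.33 × 47.0/(251 + 47.0) = 1.31 V.
With the supply zeroed, R_s and R_g appear in parallel from the tap: R_th = R_s‖R_g = (251 × 47.0)/298.0 = 39.6 kΩ.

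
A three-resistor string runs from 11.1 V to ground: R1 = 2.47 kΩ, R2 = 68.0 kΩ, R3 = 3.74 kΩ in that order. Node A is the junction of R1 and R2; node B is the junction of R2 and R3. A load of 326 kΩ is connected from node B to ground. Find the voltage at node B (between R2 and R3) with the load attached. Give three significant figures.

At node B, R3 is in parallel with the load: R3‖R_L = 3.698 kΩ.
Below node A the resistance is R2 + (R3‖R_L) = 71.70 kΩ, so V_A = 11.1 × 71.70/74.17 = 10.73 V.
Then V_B = V_A × (R3‖R_L)/(R2 + R3‖R_L) = 10.73 × 3.698/71.70 = 0.553 V.

V ≈ 0.553 V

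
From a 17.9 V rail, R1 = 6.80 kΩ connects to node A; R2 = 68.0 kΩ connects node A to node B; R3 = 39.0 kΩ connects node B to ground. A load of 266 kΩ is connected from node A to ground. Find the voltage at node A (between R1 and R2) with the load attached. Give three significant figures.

V ≈ 16.4 V

Below node A the series string R2+R3 = 107.0 kΩ sits in parallel with the 266 kΩ load: 76.31 kΩ.
V_A = 17.9 × 76.31/(6.80 + 76.31) = 16.4 V.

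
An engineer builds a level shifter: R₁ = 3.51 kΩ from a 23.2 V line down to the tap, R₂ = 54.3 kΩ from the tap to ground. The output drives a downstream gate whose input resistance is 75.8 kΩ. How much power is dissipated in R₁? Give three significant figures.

Total resistance from the source is R₁ + (R₂‖R_L) = 35.15 kΩ, so I = 23.2/35.15 kΩ = 0.6601 mA.
P = I²·R₁ = (0.6601 mA)² × 3.51 kΩ = 1.53 mW.

P ≈ 1.53 mW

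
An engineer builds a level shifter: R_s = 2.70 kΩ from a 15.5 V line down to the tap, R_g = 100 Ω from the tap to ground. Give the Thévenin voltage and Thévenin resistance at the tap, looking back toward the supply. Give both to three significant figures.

V_th is the open-circuit tap voltage: 15.5 × 100/(2700 + 100) = 0.554 V.
With the supply zeroed, R_s and R_g appear in parallel from the tap: R_th = R_s‖R_g = (2700 × 100)/2800 = 96.4 Ω.

V_th = 0.554 V, R_th = 96.4 Ω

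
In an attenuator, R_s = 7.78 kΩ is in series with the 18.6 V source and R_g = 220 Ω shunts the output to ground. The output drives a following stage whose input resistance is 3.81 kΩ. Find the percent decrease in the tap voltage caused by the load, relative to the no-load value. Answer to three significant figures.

5.32 %

The divider's output (Thévenin) resistance is R_s‖R_g = 213.9 Ω.
Fractional drop under load = R_th/(R_th + R_L) = 213.9 / (213.9 + 3810) = 0.05317.
So the output falls by 5.32 %.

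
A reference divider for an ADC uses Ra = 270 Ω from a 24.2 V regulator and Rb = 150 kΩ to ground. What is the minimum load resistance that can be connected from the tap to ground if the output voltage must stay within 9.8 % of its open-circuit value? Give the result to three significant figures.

Output resistance R_th = Ra‖Rb = (270 × 150000)/150300 = 269.5 Ω.
The fractional drop is R_th/(R_th + R_L); requiring this ≤ 0.0980 gives R_L ≥ R_th(1/0.0980 − 1) = 269.5 × 9.204 = 2.48 kΩ.

R_L(min) ≈ 2.48 kΩ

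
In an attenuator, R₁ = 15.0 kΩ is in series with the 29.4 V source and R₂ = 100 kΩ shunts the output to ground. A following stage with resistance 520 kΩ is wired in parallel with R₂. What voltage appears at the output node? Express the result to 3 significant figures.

The load sits in parallel with R₂: R₂‖R_L = (100 × 520) / (100 + 520) = 83.87 kΩ.
V_out = 29.4 × 83.87 / (15.0 + 83.87) = 29.4 × 83.87/98.87 = 24.9 V.

V_out ≈ 24.9 V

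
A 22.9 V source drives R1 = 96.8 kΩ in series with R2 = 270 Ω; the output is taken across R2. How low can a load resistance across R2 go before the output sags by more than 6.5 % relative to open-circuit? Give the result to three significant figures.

R_L(min) ≈ 3.87 kΩ

Output resistance R_th = R1‖R2 = (96800 × 270)/97070 = 269.2 Ω.
The fractional drop is R_th/(R_th + R_L); requiring this ≤ 0.0650 gives R_L ≥ R_th(1/0.0650 − 1) = 269.2 × 14.38 = 3.87 kΩ.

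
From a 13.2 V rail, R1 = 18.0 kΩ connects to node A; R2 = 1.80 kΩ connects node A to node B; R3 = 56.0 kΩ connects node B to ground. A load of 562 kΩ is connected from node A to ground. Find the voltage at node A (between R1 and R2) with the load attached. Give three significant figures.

Below node A the series string R2+R3 = 57.80 kΩ sits in parallel with the 562 kΩ load: 52.41 kΩ.
V_A = 13.2 × 52.41/(18.0 + 52.41) = 9.83 V.

V ≈ 9.83 V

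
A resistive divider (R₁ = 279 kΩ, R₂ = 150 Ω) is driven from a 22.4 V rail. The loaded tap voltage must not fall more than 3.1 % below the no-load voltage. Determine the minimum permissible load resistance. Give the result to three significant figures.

R_L(min) ≈ 4.69 kΩ

Output resistance R_th = R₁‖R₂ = (279000 × 150)/279200 = 149.9 Ω.
The fractional drop is R_th/(R_th + R_L); requiring this ≤ 0.0310 gives R_L ≥ R_th(1/0.0310 − 1) = 149.9 × 31.26 = 4.69 kΩ.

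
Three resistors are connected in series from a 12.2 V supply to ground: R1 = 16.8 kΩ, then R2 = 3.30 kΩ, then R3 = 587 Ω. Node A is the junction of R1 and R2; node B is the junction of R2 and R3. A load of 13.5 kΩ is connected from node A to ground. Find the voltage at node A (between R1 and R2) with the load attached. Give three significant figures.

Below node A the series string R2+R3 = 3887 Ω sits in parallel with the 13500 Ω load: 3018 Ω.
V_A = 12.2 × 3018/(16800 + 3018) = 1.86 V.

V ≈ 1.86 V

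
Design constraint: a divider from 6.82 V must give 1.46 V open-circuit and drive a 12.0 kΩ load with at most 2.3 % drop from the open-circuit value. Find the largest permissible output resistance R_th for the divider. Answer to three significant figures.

R_th ≤ 282 Ω

Loading drop = R_th/(R_th + R_L) ≤ 0.0230, so R_th ≤ R_L · ε/(1−ε) = 12.0 kΩ × 0.0230/0.9770 = 282 Ω.
(Any R1, R2 with R2/(R1+R2) = 0.214 and R1‖R2 ≤ 282 Ω will meet the spec.)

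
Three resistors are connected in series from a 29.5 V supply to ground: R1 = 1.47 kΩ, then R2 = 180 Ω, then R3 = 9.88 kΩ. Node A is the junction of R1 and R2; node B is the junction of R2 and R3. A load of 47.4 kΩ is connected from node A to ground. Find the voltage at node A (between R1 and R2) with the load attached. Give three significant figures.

Below node A the series string R2+R3 = 10060 Ω sits in parallel with the 47400 Ω load: 8299 Ω.
V_A = 29.5 × 8299/(1470 + 8299) = 25.1 V.

V ≈ 25.1 V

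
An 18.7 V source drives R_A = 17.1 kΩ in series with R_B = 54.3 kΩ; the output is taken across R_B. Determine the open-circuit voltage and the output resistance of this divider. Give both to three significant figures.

V_th is the open-circuit tap voltage: 18.7 × 54.3/(17.1 + 54.3) = 14.2 V.
With the supply zeroed, R_A and R_B appear in parallel from the tap: R_th = R_A‖R_B = (17.1 × 54.3)/71.40 = 13.0 kΩ.

V_th = 14.2 V, R_th = 13.0 kΩ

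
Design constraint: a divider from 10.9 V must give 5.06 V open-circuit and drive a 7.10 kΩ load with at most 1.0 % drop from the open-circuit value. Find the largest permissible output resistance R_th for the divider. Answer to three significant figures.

R_th ≤ 71.7 Ω

Loading drop = R_th/(R_th + R_L) ≤ 0.0100, so R_th ≤ R_L · ε/(1−ε) = 7.10 kΩ × 0.0100/0.9900 = 71.7 Ω.
(Any R1, R2 with R2/(R1+R2) = 0.464 and R1‖R2 ≤ 71.7 Ω will meet the spec.)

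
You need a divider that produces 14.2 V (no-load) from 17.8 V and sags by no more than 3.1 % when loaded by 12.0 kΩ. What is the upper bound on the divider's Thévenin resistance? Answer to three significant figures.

Loading drop = R_th/(R_th + R_L) ≤ 0.0310, so R_th ≤ R_L · ε/(1−ε) = 12.0 kΩ × 0.0310/0.9690 = 384 Ω.

R_th ≤ 384 Ω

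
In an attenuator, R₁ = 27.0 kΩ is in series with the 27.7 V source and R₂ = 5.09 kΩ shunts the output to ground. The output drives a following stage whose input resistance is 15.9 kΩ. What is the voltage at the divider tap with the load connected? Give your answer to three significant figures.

The load sits in parallel with R₂: R₂‖R_L = (5.09 × 15.9) / (5.09 + 15.9) = 3.856 kΩ.
V_out = 27.7 × 3.856 / (27.0 + 3.856) = 27.7 × 3.856/30.86 = 3.46 V.

V_out ≈ 3.46 V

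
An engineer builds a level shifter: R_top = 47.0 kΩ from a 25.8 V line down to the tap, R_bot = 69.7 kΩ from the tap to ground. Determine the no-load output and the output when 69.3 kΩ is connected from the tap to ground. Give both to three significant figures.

Unloaded: 15.4 V; loaded: 11.0 V

Open-circuit: V = 25.8 × 69.7/(47.0 + 69.7) = 15.4 V.
With the load, R_bot becomes R_bot‖R_L = 34.75 kΩ, so V = 25.8 × 34.75/81.75 = 11.0 V.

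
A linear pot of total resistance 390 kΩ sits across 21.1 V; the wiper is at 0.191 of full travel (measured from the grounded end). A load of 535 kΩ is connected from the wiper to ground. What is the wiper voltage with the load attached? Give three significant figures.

V ≈ 3.62 V

The wiper splits the pot into (1−α)R = 315.5 kΩ above and αR = 74.49 kΩ below.
Lower section ‖ load = 65.39 kΩ.
V_wiper = 21.1 × 65.39/(315.5 + 65.39) = 3.62 V.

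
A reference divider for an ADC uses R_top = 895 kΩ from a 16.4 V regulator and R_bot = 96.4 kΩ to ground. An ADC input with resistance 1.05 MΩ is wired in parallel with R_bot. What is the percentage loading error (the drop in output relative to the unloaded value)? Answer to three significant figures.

7.65 %

The divider's output (Thévenin) resistance is R_top‖R_bot = 87.03 kΩ.
Fractional drop under load = R_th/(R_th + R_L) = 87.03 / (87.03 + 1050) = 0.07654.
So the output falls by 7.65 %.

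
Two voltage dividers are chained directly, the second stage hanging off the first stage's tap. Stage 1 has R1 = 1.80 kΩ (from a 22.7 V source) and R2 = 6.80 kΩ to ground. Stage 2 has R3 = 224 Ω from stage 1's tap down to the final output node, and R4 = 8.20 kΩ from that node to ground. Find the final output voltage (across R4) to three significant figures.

V_out ≈ 14.9 V

Stage 2 presents R3+R4 = 8424 Ω as a load on stage 1's tap.
Stage 1's lower leg becomes R2‖(R3+R4) = 3763 Ω, so V_mid = 22.7 × 3763/5563 = 15.35 V.
Stage 2 is itself unloaded: V_out = V_mid × R4/(R3+R4) = 15.35 × 8200/8424 = 14.9 V.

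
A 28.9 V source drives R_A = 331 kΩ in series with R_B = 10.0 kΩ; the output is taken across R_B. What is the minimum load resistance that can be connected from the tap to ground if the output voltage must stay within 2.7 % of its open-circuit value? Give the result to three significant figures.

R_L(min) ≈ 350 kΩ

Output resistance R_th = R_A‖R_B = (331 × 10.0)/341.0 = 9.707 kΩ.
The fractional drop is R_th/(R_th + R_L); requiring this ≤ 0.0270 gives R_L ≥ R_th(1/0.0270 − 1) = 9.707 × 36.04 = 350 kΩ.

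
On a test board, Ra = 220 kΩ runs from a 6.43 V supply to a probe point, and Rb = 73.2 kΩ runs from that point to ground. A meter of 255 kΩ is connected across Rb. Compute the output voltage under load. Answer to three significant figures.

V_out ≈ 1.32 V

The load sits in parallel with Rb: Rb‖R_L = (73.2 × 255) / (73.2 + 255) = 56.87 kΩ.
V_out = 6.43 × 56.87 / (220 + 56.87) = 6.43 × 56.87/276.9 = 1.32 V.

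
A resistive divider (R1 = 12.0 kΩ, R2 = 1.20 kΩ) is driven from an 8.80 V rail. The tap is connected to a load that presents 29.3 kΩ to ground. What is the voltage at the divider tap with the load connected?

V_out ≈ 0.771 V

The load sits in parallel with R2: R2‖R_L = (1.20 × 29.3) / (1.20 + 29.3) = 1.153 kΩ.
V_out = 8.80 × 1.153 / (12.0 + 1.153) = 8.80 × 1.153/13.15 = 0.771 V.
(Unloaded it would have been 0.800 V.)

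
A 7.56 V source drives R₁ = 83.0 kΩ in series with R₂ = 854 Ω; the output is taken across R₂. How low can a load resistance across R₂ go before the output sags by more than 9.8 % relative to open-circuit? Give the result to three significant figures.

Output resistance R_th = R₁‖R₂ = (83000 × 854)/83850 = 845.3 Ω.
The fractional drop is R_th/(R_th + R_L); requiring this ≤ 0.0980 gives R_L ≥ R_th(1/0.0980 − 1) = 845.3 × 9.204 = 7.78 kΩ.

R_L(min) ≈ 7.78 kΩ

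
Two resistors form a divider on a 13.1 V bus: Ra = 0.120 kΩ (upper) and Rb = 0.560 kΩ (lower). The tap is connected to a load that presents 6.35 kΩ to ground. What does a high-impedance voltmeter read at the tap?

V_out ≈ 10.6 V

The load sits in parallel with Rb: Rb‖R_L = (560 × 6350) / (560 + 6350) = 514.6 Ω.
V_out = 13.1 × 514.6 / (120 + 514.6) = 13.1 × 514.6/634.6 = 10.6 V.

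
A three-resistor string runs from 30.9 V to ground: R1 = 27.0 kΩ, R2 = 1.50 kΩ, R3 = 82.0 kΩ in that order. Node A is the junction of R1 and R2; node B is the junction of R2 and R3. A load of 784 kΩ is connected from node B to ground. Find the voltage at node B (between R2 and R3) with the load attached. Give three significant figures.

V ≈ 22.3 V

At node B, R3 is in parallel with the load: R3‖R_L = 74.24 kΩ.
Below node A the resistance is R2 + (R3‖R_L) = 75.74 kΩ, so V_A = 30.9 × 75.74/102.7 = 22.78 V.
Then V_B = V_A × (R3‖R_L)/(R2 + R3‖R_L) = 22.78 × 74.24/75.74 = 22.3 V.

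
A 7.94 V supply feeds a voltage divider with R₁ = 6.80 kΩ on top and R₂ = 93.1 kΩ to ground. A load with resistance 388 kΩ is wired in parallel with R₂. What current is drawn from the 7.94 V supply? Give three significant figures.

R₂‖R_L = 75.08 kΩ, so the source sees R₁ + R₂‖R_L = 81.88 kΩ.
I = 7.94 V / 81.88 kΩ = 0.0970 mA.

I ≈ 0.0970 mA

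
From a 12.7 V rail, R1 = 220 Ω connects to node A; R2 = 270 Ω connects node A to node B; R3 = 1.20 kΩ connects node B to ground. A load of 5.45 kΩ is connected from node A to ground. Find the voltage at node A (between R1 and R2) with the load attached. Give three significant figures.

Below node A the series string R2+R3 = 1470 Ω sits in parallel with the 5450 Ω load: 1158 Ω.
V_A = 12.7 × 1158/(220 + 1158) = 10.7 V.

V ≈ 10.7 V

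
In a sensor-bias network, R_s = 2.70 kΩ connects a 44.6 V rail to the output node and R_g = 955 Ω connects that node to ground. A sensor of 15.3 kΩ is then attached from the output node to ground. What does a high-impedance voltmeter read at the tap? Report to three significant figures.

V_out ≈ 11.1 V

The load sits in parallel with R_g: R_g‖R_L = (955 × 15300) / (955 + 15300) = 898.9 Ω.
V_out = 44.6 × 898.9 / (2700 + 898.9) = 44.6 × 898.9/3599 = 11.1 V.
(Unloaded it would have been 11.7 V.)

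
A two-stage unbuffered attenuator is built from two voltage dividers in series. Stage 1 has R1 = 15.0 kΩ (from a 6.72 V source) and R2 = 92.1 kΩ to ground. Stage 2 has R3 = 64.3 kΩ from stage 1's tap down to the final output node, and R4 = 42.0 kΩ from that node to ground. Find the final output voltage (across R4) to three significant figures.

V_out ≈ 2.04 V

Stage 2 presents R3+R4 = 106.3 kΩ as a load on stage 1's tap.
Stage 1's lower leg becomes R2‖(R3+R4) = 49.35 kΩ, so V_mid = 6.72 × 49.35/64.35 = 5.153 V.
Stage 2 is itself unloaded: V_out = V_mid × R4/(R3+R4) = 5.153 × 42.0/106.3 = 2.04 V.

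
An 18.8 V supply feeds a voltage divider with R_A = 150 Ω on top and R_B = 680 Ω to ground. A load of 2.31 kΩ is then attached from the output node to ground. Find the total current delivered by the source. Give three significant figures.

R_B‖R_L = 525.4 Ω, so the source sees R_A + R_B‖R_L = 675.4 Ω.
I = 18.8 V / 675.4 Ω = 27.8 mA.

I ≈ 27.8 mA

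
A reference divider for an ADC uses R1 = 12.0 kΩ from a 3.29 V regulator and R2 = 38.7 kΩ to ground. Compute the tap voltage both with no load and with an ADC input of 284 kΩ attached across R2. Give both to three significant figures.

Unloaded: 2.51 V; loaded: 2.43 V

Open-circuit: V = 3.29 × 38.7/(12.0 + 38.7) = 2.51 V.
With the load, R2 becomes R2‖R_L = 34.06 kΩ, so V = 3.29 × 34.06/46.06 = 2.43 V.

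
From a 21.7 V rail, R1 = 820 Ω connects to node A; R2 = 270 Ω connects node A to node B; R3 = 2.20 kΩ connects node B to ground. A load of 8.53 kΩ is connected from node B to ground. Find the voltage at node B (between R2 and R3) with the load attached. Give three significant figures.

V ≈ 13.4 V

At node B, R3 is in parallel with the load: R3‖R_L = 1749 Ω.
Below node A the resistance is R2 + (R3‖R_L) = 2019 Ω, so V_A = 21.7 × 2019/2839 = 15.43 V.
Then V_B = V_A × (R3‖R_L)/(R2 + R3‖R_L) = 15.43 × 1749/2019 = 13.4 V.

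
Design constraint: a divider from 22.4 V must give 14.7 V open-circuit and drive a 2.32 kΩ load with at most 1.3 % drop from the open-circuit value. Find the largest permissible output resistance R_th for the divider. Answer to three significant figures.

R_th ≤ 30.6 Ω

Loading drop = R_th/(R_th + R_L) ≤ 0.0130, so R_th ≤ R_L · ε/(1−ε) = 2.32 kΩ × 0.0130/0.9870 = 30.6 Ω.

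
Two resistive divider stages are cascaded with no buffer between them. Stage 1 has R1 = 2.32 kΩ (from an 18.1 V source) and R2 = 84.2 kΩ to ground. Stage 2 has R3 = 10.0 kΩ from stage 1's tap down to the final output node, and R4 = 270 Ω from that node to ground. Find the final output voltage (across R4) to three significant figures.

V_out ≈ 0.380 V

Stage 2 presents R3+R4 = 10270 Ω as a load on stage 1's tap.
Stage 1's lower leg becomes R2‖(R3+R4) = 9154 Ω, so V_mid = 18.1 × 9154/11470 = 14.44 V.
Stage 2 is itself unloaded: V_out = V_mid × R4/(R3+R4) = 14.44 × 270/10270 = 0.380 V.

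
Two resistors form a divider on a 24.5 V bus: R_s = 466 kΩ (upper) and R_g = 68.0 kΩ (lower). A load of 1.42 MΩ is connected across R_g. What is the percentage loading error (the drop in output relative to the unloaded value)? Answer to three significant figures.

The divider's output (Thévenin) resistance is R_s‖R_g = 59.34 kΩ.
Fractional drop under load = R_th/(R_th + R_L) = 59.34 / (59.34 + 1420) = 0.04011.
So the output falls by 4.01 %.

4.01 %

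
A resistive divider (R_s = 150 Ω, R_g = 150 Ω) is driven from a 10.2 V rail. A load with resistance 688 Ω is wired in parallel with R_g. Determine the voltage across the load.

The load sits in parallel with R_g: R_g‖R_L = (150 × 688) / (150 + 688) = 123.2 Ω.
V_out = 10.2 × 123.2 / (150 + 123.2) = 10.2 × 123.2/273.2 = 4.60 V.
(Unloaded it would have been 5.10 V.)

V_out ≈ 4.60 V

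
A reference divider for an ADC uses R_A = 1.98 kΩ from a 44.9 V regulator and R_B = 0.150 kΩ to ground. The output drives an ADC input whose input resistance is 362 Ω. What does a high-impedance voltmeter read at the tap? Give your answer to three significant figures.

The load sits in parallel with R_B: R_B‖R_L = (150 × 362) / (150 + 362) = 106.1 Ω.
V_out = 44.9 × 106.1 / (1980 + 106.1) = 44.9 × 106.1/2086 = 2.28 V.

V_out ≈ 2.28 V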